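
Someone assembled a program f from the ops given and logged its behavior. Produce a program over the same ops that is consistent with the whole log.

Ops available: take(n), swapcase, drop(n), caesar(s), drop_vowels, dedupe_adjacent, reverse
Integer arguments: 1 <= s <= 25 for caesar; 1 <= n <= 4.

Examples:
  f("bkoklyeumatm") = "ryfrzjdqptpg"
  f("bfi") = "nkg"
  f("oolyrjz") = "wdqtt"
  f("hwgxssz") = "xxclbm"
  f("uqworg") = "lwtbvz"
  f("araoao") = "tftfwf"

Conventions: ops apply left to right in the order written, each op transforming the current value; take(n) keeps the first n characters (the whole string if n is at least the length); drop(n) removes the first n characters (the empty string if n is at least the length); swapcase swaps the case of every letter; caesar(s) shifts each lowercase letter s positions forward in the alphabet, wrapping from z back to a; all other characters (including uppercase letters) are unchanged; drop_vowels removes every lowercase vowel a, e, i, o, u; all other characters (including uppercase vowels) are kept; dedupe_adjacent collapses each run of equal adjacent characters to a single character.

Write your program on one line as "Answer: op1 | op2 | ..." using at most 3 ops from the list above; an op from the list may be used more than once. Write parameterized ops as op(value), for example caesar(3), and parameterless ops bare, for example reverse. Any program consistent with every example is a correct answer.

reverse | caesar(5) | drop_vowels

Check, running the answer program on each example:
  "bkoklyeumatm" -> "mtamueylkokb" -> "ryfrzjdqptpg" -> "ryfrzjdqptpg"
  "bfi" -> "ifb" -> "nkg" -> "nkg"
  "oolyrjz" -> "zjryloo" -> "eowdqtt" -> "wdqtt"
  "hwgxssz" -> "zssxgwh" -> "exxclbm" -> "xxclbm"
  "uqworg" -> "growqu" -> "lwtbvz" -> "lwtbvz"
  "araoao" -> "oaoara" -> "tftfwf" -> "tftfwf"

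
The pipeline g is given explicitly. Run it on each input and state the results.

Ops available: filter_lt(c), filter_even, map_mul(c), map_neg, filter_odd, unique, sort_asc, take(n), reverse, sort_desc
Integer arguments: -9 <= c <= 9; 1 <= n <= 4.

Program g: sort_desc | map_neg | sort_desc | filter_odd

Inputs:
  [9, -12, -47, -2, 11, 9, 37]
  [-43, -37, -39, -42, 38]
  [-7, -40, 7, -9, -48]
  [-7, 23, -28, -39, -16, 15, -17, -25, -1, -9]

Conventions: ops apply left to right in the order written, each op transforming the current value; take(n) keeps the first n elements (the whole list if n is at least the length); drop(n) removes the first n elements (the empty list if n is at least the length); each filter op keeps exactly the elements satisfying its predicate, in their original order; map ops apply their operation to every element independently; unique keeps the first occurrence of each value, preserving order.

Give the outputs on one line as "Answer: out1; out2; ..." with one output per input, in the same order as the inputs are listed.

Execution, op by op:
  [9, -12, -47, -2, 11, 9, 37] -> [37, 11, 9, 9, -2, -12, -47] -> [-37, -11, -9, -9, 2, 12, 47] -> [47, 12, 2, -9, -9, -11, -37] -> [47, -9, -9, -11, -37]
  [-43, -37, -39, -42, 38] -> [38, -37, -39, -42, -43] -> [-38, 37, 39, 42, 43] -> [43, 42, 39, 37, -38] -> [43, 39, 37]
  [-7, -40, 7, -9, -48] -> [7, -7, -9, -40, -48] -> [-7, 7, 9, 40, 48] -> [48, 40, 9, 7, -7] -> [9, 7, -7]
  [-7, 23, -28, -39, -16, 15, -17, -25, -1, -9] -> [23, 15, -1, -7, -9, -16, -17, -25, -28, -39] -> [-23, -15, 1, 7, 9, 16, 17, 25, 28, 39] -> [39, 28, 25, 17, 16, 9, 7, 1, -15, -23] -> [39, 25, 17, 9, 7, 1, -15, -23]

[47, -9, -9, -11, -37]; [43, 39, 37]; [9, 7, -7]; [39, 25, 17, 9, 7, 1, -15, -23]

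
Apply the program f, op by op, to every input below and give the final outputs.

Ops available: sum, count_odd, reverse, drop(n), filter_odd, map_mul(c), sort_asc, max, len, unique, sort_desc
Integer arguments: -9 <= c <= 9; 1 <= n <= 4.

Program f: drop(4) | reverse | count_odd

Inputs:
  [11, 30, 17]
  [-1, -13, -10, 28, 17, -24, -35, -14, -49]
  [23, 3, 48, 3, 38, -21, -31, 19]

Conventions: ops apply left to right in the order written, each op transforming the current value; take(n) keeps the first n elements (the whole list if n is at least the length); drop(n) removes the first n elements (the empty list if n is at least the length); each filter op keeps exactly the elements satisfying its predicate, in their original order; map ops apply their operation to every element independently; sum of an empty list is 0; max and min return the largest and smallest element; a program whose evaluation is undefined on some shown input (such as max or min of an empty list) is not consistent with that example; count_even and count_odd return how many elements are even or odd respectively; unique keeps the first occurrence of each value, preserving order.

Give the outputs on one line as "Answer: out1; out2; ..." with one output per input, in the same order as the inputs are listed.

Execution, op by op:
  [11, 30, 17] -> [] -> [] -> 0
  [-1, -13, -10, 28, 17, -24, -35, -14, -49] -> [17, -24, -35, -14, -49] -> [-49, -14, -35, -24, 17] -> 3
  [23, 3, 48, 3, 38, -21, -31, 19] -> [38, -21, -31, 19] -> [19, -31, -21, 38] -> 3

0; 3; 3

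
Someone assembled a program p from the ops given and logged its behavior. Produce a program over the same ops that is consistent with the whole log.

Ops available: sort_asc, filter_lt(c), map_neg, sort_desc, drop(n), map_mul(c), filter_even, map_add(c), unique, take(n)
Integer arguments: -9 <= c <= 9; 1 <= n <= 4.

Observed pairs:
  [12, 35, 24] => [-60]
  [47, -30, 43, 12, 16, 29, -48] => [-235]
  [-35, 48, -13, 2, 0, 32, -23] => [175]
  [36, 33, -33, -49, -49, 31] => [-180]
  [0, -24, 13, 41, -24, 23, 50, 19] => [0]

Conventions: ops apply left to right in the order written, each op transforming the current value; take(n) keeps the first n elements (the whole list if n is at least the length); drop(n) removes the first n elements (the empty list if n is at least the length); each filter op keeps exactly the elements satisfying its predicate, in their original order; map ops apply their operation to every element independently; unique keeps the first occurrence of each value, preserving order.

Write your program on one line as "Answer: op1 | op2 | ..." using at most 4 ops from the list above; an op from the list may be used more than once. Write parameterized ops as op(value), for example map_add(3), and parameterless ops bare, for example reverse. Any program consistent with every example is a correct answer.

map_mul(-5) | take(4) | take(3) | take(1)

Check, running the answer program on each example:
  [12, 35, 24] -> [-60, -175, -120] -> [-60, -175, -120] -> [-60, -175, -120] -> [-60]
  [47, -30, 43, 12, 16, 29, -48] -> [-235, 150, -215, -60, -80, -145, 240] -> [-235, 150, -215, -60] -> [-235, 150, -215] -> [-235]
  [-35, 48, -13, 2, 0, 32, -23] -> [175, -240, 65, -10, 0, -160, 115] -> [175, -240, 65, -10] -> [175, -240, 65] -> [175]
  [36, 33, -33, -49, -49, 31] -> [-180, -165, 165, 245, 245, -155] -> [-180, -165, 165, 245] -> [-180, -165, 165] -> [-180]
  [0, -24, 13, 41, -24, 23, 50, 19] -> [0, 120, -65, -205, 120, -115, -250, -95] -> [0, 120, -65, -205] -> [0, 120, -65] -> [0]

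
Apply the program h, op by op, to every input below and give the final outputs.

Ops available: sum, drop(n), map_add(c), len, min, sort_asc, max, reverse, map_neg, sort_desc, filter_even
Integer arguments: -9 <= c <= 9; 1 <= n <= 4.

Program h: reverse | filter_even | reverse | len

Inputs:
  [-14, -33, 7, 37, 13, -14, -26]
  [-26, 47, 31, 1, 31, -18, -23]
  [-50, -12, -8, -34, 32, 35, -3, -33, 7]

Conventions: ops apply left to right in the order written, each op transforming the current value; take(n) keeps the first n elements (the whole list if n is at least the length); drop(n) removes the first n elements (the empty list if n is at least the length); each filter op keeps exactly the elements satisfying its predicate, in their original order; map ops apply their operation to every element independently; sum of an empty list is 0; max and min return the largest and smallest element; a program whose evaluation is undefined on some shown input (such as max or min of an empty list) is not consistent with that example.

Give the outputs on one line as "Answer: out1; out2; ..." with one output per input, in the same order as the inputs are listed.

Execution, op by op:
  [-14, -33, 7, 37, 13, -14, -26] -> [-26, -14, 13, 37, 7, -33, -14] -> [-26, -14, -14] -> [-14, -14, -26] -> 3
  [-26, 47, 31, 1, 31, -18, -23] -> [-23, -18, 31, 1, 31, 47, -26] -> [-18, -26] -> [-26, -18] -> 2
  [-50, -12, -8, -34, 32, 35, -3, -33, 7] -> [7, -33, -3, 35, 32, -34, -8, -12, -50] -> [32, -34, -8, -12, -50] -> [-50, -12, -8, -34, 32] -> 5

3; 2; 5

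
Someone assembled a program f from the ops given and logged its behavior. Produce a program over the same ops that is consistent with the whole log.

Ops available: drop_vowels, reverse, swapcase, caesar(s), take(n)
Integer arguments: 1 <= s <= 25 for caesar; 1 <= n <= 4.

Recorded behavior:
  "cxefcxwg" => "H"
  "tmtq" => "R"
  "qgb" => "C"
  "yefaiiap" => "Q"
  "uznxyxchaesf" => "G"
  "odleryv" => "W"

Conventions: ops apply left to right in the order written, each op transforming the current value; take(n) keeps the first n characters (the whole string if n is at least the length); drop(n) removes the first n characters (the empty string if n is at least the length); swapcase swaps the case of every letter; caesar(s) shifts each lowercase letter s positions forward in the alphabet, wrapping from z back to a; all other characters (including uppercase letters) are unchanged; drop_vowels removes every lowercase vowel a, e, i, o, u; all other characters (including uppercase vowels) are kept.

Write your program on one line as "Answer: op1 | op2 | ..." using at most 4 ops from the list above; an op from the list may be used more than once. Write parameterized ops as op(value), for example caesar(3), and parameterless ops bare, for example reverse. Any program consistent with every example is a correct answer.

reverse | take(1) | caesar(1) | swapcase

Check, running the answer program on each example:
  "cxefcxwg" -> "gwxcfexc" -> "g" -> "h" -> "H"
  "tmtq" -> "qtmt" -> "q" -> "r" -> "R"
  "qgb" -> "bgq" -> "b" -> "c" -> "C"
  "yefaiiap" -> "paiiafey" -> "p" -> "q" -> "Q"
  "uznxyxchaesf" -> "fseahcxyxnzu" -> "f" -> "g" -> "G"
  "odleryv" -> "vyreldo" -> "v" -> "w" -> "W"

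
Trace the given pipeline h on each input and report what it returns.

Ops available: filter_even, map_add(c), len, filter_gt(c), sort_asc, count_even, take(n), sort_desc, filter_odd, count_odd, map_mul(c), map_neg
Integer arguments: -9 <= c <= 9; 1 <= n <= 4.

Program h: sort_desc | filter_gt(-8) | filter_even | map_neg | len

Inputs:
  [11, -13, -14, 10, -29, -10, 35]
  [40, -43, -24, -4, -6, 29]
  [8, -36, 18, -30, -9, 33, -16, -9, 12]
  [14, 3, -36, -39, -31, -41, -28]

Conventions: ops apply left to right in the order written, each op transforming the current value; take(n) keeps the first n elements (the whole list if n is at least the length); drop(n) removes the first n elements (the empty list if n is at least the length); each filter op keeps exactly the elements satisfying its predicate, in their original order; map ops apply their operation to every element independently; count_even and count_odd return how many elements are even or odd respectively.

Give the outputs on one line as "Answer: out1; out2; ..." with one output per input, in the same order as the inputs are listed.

Execution, op by op:
  [11, -13, -14, 10, -29, -10, 35] -> [35, 11, 10, -10, -13, -14, -29] -> [35, 11, 10] -> [10] -> [-10] -> 1
  [40, -43, -24, -4, -6, 29] -> [40, 29, -4, -6, -24, -43] -> [40, 29, -4, -6] -> [40, -4, -6] -> [-40, 4, 6] -> 3
  [8, -36, 18, -30, -9, 33, -16, -9, 12] -> [33, 18, 12, 8, -9, -9, -16, -30, -36] -> [33, 18, 12, 8] -> [18, 12, 8] -> [-18, -12, -8] -> 3
  [14, 3, -36, -39, -31, -41, -28] -> [14, 3, -28, -31, -36, -39, -41] -> [14, 3] -> [14] -> [-14] -> 1

1; 3; 3; 1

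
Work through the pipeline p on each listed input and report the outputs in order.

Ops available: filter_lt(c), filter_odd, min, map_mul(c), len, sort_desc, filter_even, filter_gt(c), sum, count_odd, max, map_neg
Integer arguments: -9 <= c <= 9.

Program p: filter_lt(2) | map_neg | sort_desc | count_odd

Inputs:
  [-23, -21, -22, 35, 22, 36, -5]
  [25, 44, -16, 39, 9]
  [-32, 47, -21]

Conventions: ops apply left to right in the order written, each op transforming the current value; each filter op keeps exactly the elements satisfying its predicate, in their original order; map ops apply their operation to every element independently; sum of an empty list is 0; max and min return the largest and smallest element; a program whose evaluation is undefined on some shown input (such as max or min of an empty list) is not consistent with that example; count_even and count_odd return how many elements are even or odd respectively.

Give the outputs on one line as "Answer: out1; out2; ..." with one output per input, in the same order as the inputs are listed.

3; 0; 1

Execution, op by op:
  [-23, -21, -22, 35, 22, 36, -5] -> [-23, -21, -22, -5] -> [23, 21, 22, 5] -> [23, 22, 21, 5] -> 3
  [25, 44, -16, 39, 9] -> [-16] -> [16] -> [16] -> 0
  [-32, 47, -21] -> [-32, -21] -> [32, 21] -> [32, 21] -> 1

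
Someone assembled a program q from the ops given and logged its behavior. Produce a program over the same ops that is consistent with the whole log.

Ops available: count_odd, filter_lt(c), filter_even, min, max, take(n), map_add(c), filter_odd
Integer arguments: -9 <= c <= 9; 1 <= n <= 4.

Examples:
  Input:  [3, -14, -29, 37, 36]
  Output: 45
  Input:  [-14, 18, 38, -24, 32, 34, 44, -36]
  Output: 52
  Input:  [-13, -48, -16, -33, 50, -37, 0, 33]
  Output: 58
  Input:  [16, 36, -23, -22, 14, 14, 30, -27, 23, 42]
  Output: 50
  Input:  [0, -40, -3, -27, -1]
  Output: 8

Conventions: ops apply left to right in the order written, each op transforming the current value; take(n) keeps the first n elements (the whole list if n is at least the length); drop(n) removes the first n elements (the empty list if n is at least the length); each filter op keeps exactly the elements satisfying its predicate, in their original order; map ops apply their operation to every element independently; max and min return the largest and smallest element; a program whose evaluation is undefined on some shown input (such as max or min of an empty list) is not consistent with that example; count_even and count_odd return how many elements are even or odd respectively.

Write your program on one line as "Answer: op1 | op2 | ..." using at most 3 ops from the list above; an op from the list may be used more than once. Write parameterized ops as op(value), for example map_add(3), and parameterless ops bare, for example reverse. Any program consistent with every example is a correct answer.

map_add(8) | max

Check, running the answer program on each example:
  [3, -14, -29, 37, 36] -> [11, -6, -21, 45, 44] -> 45
  [-14, 18, 38, -24, 32, 34, 44, -36] -> [-6, 26, 46, -16, 40, 42, 52, -28] -> 52
  [-13, -48, -16, -33, 50, -37, 0, 33] -> [-5, -40, -8, -25, 58, -29, 8, 41] -> 58
  [16, 36, -23, -22, 14, 14, 30, -27, 23, 42] -> [24, 44, -15, -14, 22, 22, 38, -19, 31, 50] -> 50
  [0, -40, -3, -27, -1] -> [8, -32, 5, -19, 7] -> 8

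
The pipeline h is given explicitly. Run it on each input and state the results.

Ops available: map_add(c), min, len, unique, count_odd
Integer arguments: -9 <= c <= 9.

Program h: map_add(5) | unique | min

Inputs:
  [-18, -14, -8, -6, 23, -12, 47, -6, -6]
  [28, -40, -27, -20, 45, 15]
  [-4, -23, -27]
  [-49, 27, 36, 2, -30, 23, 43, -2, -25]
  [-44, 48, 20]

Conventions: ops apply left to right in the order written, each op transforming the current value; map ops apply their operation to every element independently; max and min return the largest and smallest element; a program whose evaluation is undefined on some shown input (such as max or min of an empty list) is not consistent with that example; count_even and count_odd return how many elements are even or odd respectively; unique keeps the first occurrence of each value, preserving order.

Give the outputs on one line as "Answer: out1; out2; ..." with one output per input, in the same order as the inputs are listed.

-13; -35; -22; -44; -39

Execution, op by op:
  [-18, -14, -8, -6, 23, -12, 47, -6, -6] -> [-13, -9, -3, -1, 28, -7, 52, -1, -1] -> [-13, -9, -3, -1, 28, -7, 52] -> -13
  [28, -40, -27, -20, 45, 15] -> [33, -35, -22, -15, 50, 20] -> [33, -35, -22, -15, 50, 20] -> -35
  [-4, -23, -27] -> [1, -18, -22] -> [1, -18, -22] -> -22
  [-49, 27, 36, 2, -30, 23, 43, -2, -25] -> [-44, 32, 41, 7, -25, 28, 48, 3, -20] -> [-44, 32, 41, 7, -25, 28, 48, 3, -20] -> -44
  [-44, 48, 20] -> [-39, 53, 25] -> [-39, 53, 25] -> -39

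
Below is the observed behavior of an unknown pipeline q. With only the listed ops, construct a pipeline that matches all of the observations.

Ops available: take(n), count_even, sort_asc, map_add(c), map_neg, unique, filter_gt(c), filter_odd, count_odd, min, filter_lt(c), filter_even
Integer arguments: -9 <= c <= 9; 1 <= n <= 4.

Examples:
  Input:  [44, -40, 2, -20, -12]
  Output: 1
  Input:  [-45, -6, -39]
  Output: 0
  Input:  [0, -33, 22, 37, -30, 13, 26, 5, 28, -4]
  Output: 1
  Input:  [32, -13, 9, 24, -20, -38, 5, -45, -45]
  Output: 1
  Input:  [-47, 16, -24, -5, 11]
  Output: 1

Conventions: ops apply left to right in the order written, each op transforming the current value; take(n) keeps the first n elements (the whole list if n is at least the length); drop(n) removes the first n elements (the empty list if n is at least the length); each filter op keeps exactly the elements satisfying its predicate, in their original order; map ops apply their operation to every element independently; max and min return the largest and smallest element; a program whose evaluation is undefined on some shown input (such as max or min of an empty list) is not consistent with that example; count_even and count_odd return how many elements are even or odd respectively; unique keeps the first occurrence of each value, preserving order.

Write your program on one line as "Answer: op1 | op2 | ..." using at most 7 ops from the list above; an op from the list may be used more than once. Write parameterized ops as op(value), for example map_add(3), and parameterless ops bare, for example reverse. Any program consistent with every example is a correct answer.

map_neg | map_add(-8) | take(2) | filter_lt(8) | filter_lt(-5) | count_even

Check, running the answer program on each example:
  [44, -40, 2, -20, -12] -> [-44, 40, -2, 20, 12] -> [-52, 32, -10, 12, 4] -> [-52, 32] -> [-52] -> [-52] -> 1
  [-45, -6, -39] -> [45, 6, 39] -> [37, -2, 31] -> [37, -2] -> [-2] -> [] -> 0
  [0, -33, 22, 37, -30, 13, 26, 5, 28, -4] -> [0, 33, -22, -37, 30, -13, -26, -5, -28, 4] -> [-8, 25, -30, -45, 22, -21, -34, -13, -36, -4] -> [-8, 25] -> [-8] -> [-8] -> 1
  [32, -13, 9, 24, -20, -38, 5, -45, -45] -> [-32, 13, -9, -24, 20, 38, -5, 45, 45] -> [-40, 5, -17, -32, 12, 30, -13, 37, 37] -> [-40, 5] -> [-40, 5] -> [-40] -> 1
  [-47, 16, -24, -5, 11] -> [47, -16, 24, 5, -11] -> [39, -24, 16, -3, -19] -> [39, -24] -> [-24] -> [-24] -> 1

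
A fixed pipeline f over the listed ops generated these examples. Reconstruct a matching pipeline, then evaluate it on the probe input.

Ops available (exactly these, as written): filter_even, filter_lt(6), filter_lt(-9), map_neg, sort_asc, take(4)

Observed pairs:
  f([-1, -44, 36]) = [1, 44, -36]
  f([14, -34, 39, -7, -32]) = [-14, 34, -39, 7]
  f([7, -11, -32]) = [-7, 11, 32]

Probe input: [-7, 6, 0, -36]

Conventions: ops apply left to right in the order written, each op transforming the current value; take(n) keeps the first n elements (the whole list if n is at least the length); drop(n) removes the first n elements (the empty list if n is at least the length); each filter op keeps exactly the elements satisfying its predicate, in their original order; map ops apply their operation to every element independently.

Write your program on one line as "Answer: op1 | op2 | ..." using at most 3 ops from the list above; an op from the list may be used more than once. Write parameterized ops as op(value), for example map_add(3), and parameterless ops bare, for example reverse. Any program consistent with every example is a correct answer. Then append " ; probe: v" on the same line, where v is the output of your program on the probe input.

map_neg | take(4) ; probe: [7, -6, 0, 36]

Check, running the answer program on each example:
  [-1, -44, 36] -> [1, 44, -36] -> [1, 44, -36]
  [14, -34, 39, -7, -32] -> [-14, 34, -39, 7, 32] -> [-14, 34, -39, 7]
  [7, -11, -32] -> [-7, 11, 32] -> [-7, 11, 32]
  probe: [-7, 6, 0, -36] -> [7, -6, 0, 36] -> [7, -6, 0, 36]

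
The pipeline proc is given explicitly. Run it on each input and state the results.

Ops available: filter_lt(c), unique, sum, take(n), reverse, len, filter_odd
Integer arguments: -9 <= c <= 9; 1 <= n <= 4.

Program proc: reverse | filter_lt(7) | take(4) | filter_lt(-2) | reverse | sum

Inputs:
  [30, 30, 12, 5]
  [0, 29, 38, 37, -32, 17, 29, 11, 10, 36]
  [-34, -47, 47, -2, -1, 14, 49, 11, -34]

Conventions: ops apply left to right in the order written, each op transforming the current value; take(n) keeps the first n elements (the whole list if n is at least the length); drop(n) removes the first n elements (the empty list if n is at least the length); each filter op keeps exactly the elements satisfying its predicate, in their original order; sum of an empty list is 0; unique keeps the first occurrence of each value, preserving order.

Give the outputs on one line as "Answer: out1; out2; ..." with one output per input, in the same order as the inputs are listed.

Execution, op by op:
  [30, 30, 12, 5] -> [5, 12, 30, 30] -> [5] -> [5] -> [] -> [] -> 0
  [0, 29, 38, 37, -32, 17, 29, 11, 10, 36] -> [36, 10, 11, 29, 17, -32, 37, 38, 29, 0] -> [-32, 0] -> [-32, 0] -> [-32] -> [-32] -> -32
  [-34, -47, 47, -2, -1, 14, 49, 11, -34] -> [-34, 11, 49, 14, -1, -2, 47, -47, -34] -> [-34, -1, -2, -47, -34] -> [-34, -1, -2, -47] -> [-34, -47] -> [-47, -34] -> -81

0; -32; -81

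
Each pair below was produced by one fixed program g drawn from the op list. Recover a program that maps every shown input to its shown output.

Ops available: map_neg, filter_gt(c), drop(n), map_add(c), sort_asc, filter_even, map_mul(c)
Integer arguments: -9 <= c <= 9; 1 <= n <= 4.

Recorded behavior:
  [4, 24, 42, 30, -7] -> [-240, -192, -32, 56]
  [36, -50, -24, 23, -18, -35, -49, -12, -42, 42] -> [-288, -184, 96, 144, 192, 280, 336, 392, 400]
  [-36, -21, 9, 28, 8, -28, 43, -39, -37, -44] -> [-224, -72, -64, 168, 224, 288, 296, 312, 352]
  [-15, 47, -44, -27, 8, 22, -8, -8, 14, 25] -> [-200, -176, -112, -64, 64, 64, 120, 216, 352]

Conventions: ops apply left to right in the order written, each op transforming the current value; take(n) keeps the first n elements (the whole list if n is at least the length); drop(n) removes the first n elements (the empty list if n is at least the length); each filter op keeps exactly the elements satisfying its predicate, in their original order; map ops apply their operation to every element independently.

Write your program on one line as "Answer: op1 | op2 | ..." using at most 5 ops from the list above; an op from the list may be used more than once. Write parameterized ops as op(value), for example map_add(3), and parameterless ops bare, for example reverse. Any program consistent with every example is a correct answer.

map_neg | sort_asc | drop(1) | map_mul(8)

Check, running the answer program on each example:
  [4, 24, 42, 30, -7] -> [-4, -24, -42, -30, 7] -> [-42, -30, -24, -4, 7] -> [-30, -24, -4, 7] -> [-240, -192, -32, 56]
  [36, -50, -24, 23, -18, -35, -49, -12, -42, 42] -> [-36, 50, 24, -23, 18, 35, 49, 12, 42, -42] -> [-42, -36, -23, 12, 18, 24, 35, 42, 49, 50] -> [-36, -23, 12, 18, 24, 35, 42, 49, 50] -> [-288, -184, 96, 144, 192, 280, 336, 392, 400]
  [-36, -21, 9, 28, 8, -28, 43, -39, -37, -44] -> [36, 21, -9, -28, -8, 28, -43, 39, 37, 44] -> [-43, -28, -9, -8, 21, 28, 36, 37, 39, 44] -> [-28, -9, -8, 21, 28, 36, 37, 39, 44] -> [-224, -72, -64, 168, 224, 288, 296, 312, 352]
  [-15, 47, -44, -27, 8, 22, -8, -8, 14, 25] -> [15, -47, 44, 27, -8, -22, 8, 8, -14, -25] -> [-47, -25, -22, -14, -8, 8, 8, 15, 27, 44] -> [-25, -22, -14, -8, 8, 8, 15, 27, 44] -> [-200, -176, -112, -64, 64, 64, 120, 216, 352]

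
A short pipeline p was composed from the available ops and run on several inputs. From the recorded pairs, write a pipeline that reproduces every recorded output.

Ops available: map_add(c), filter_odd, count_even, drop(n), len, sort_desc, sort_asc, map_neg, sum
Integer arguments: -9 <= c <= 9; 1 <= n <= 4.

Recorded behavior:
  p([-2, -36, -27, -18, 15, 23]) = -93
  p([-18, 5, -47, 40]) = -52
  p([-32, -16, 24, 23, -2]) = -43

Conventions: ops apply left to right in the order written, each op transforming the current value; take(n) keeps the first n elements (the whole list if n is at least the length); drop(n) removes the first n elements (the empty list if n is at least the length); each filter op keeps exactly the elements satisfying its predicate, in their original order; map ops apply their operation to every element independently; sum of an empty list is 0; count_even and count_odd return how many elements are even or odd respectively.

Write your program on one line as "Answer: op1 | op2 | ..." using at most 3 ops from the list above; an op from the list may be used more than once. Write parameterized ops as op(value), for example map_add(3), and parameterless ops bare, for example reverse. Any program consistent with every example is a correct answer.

sort_desc | map_add(-8) | sum

Check, running the answer program on each example:
  [-2, -36, -27, -18, 15, 23] -> [23, 15, -2, -18, -27, -36] -> [15, 7, -10, -26, -35, -44] -> -93
  [-18, 5, -47, 40] -> [40, 5, -18, -47] -> [32, -3, -26, -55] -> -52
  [-32, -16, 24, 23, -2] -> [24, 23, -2, -16, -32] -> [16, 15, -10, -24, -40] -> -43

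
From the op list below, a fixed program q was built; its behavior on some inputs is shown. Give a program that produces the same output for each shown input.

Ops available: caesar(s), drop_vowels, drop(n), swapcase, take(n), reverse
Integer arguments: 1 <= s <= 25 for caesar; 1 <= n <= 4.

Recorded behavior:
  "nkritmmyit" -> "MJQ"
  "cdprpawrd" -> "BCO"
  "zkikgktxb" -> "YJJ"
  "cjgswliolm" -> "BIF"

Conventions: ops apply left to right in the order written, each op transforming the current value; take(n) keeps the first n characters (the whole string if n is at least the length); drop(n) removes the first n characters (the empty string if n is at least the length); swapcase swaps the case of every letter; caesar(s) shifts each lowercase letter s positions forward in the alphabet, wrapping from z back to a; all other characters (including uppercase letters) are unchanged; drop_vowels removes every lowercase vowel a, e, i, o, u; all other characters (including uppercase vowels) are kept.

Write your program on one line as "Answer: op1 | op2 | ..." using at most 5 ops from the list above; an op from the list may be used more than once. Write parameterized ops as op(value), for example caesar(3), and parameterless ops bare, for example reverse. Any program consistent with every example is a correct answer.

drop_vowels | caesar(25) | take(3) | swapcase

Check, running the answer program on each example:
  "nkritmmyit" -> "nkrtmmyt" -> "mjqsllxs" -> "mjq" -> "MJQ"
  "cdprpawrd" -> "cdprpwrd" -> "bcoqovqc" -> "bco" -> "BCO"
  "zkikgktxb" -> "zkkgktxb" -> "yjjfjswa" -> "yjj" -> "YJJ"
  "cjgswliolm" -> "cjgswllm" -> "bifrvkkl" -> "bif" -> "BIF"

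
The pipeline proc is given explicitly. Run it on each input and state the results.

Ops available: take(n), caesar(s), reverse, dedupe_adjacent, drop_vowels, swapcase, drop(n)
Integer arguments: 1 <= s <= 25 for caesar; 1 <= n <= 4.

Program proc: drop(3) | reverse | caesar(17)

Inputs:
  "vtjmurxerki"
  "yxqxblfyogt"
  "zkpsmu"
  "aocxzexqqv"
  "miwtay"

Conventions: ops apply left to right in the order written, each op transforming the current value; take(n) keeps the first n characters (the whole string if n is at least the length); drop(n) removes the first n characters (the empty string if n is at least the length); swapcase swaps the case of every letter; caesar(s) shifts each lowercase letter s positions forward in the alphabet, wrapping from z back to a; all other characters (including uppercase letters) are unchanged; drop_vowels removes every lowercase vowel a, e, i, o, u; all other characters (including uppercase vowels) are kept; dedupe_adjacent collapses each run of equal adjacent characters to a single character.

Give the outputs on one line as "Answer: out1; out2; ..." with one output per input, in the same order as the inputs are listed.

"zbivoild"; "kxfpwcso"; "ldj"; "mhhovqo"; "prk"

Execution, op by op:
  "vtjmurxerki" -> "murxerki" -> "ikrexrum" -> "zbivoild"
  "yxqxblfyogt" -> "xblfyogt" -> "tgoyflbx" -> "kxfpwcso"
  "zkpsmu" -> "smu" -> "ums" -> "ldj"
  "aocxzexqqv" -> "xzexqqv" -> "vqqxezx" -> "mhhovqo"
  "miwtay" -> "tay" -> "yat" -> "prk"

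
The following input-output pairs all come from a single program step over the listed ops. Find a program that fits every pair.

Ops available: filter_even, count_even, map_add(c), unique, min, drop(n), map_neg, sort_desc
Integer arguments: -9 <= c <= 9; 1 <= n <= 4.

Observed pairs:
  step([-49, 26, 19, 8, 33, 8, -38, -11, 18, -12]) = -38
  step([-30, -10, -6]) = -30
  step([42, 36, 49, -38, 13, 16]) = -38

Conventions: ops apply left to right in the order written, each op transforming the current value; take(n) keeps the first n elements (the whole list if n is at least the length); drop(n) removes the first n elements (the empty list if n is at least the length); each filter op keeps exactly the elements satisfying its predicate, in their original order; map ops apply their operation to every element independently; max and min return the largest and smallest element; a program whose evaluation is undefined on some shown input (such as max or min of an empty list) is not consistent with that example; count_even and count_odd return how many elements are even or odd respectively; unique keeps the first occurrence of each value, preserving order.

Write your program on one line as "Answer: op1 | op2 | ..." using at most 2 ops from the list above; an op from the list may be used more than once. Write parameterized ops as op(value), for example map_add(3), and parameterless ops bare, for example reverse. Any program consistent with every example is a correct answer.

filter_even | min

Check, running the answer program on each example:
  [-49, 26, 19, 8, 33, 8, -38, -11, 18, -12] -> [26, 8, 8, -38, 18, -12] -> -38
  [-30, -10, -6] -> [-30, -10, -6] -> -30
  [42, 36, 49, -38, 13, 16] -> [42, 36, -38, 16] -> -38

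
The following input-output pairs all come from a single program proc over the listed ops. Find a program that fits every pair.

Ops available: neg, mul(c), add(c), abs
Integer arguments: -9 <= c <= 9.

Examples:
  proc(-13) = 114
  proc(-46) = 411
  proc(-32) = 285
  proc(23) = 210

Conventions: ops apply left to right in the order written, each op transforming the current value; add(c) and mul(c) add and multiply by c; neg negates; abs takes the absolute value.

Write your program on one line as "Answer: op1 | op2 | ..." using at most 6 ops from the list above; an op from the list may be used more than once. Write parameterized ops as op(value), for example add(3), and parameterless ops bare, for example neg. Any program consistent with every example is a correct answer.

mul(-9) | neg | add(-3) | add(-3) | add(9) | abs

Check, running the answer program on each example:
  -13 -> 117 -> -117 -> -120 -> -123 -> -114 -> 114
  -46 -> 414 -> -414 -> -417 -> -420 -> -411 -> 411
  -32 -> 288 -> -288 -> -291 -> -294 -> -285 -> 285
  23 -> -207 -> 207 -> 204 -> 201 -> 210 -> 210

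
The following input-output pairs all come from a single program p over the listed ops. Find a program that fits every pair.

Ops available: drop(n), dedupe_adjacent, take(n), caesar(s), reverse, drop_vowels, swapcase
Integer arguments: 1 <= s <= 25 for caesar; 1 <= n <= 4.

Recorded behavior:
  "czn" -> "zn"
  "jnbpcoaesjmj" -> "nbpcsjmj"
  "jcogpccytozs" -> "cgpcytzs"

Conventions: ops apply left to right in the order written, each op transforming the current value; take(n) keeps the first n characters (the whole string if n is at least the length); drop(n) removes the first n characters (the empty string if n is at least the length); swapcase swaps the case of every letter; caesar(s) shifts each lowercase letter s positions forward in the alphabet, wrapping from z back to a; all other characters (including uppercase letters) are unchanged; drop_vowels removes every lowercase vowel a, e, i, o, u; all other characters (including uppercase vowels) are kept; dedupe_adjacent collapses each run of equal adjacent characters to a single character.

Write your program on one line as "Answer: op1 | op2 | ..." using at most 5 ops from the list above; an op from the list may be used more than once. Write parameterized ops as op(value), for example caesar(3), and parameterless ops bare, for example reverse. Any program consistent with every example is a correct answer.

drop_vowels | drop(1) | swapcase | dedupe_adjacent | swapcase

Check, running the answer program on each example:
  "czn" -> "czn" -> "zn" -> "ZN" -> "ZN" -> "zn"
  "jnbpcoaesjmj" -> "jnbpcsjmj" -> "nbpcsjmj" -> "NBPCSJMJ" -> "NBPCSJMJ" -> "nbpcsjmj"
  "jcogpccytozs" -> "jcgpccytzs" -> "cgpccytzs" -> "CGPCCYTZS" -> "CGPCYTZS" -> "cgpcytzs"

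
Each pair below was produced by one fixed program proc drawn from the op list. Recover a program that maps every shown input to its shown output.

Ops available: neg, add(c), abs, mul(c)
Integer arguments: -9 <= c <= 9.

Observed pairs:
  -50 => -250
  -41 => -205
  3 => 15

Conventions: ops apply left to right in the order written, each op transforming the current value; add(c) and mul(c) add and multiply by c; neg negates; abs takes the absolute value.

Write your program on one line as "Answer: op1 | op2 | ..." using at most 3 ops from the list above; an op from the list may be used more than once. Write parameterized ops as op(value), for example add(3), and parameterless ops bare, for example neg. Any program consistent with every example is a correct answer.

mul(-5) | neg

Check, running the answer program on each example:
  -50 -> 250 -> -250
  -41 -> 205 -> -205
  3 -> -15 -> 15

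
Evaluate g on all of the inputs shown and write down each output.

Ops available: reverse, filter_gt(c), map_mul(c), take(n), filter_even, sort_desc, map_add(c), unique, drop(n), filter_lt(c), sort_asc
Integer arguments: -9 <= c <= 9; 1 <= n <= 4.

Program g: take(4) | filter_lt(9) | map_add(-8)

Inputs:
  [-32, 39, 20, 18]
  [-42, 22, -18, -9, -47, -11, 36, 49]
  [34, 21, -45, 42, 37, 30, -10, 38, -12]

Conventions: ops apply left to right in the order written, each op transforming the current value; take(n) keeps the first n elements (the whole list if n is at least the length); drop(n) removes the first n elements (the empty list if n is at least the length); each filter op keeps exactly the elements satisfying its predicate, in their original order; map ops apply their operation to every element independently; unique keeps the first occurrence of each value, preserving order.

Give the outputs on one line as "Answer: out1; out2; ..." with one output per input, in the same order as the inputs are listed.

Execution, op by op:
  [-32, 39, 20, 18] -> [-32, 39, 20, 18] -> [-32] -> [-40]
  [-42, 22, -18, -9, -47, -11, 36, 49] -> [-42, 22, -18, -9] -> [-42, -18, -9] -> [-50, -26, -17]
  [34, 21, -45, 42, 37, 30, -10, 38, -12] -> [34, 21, -45, 42] -> [-45] -> [-53]

[-40]; [-50, -26, -17]; [-53]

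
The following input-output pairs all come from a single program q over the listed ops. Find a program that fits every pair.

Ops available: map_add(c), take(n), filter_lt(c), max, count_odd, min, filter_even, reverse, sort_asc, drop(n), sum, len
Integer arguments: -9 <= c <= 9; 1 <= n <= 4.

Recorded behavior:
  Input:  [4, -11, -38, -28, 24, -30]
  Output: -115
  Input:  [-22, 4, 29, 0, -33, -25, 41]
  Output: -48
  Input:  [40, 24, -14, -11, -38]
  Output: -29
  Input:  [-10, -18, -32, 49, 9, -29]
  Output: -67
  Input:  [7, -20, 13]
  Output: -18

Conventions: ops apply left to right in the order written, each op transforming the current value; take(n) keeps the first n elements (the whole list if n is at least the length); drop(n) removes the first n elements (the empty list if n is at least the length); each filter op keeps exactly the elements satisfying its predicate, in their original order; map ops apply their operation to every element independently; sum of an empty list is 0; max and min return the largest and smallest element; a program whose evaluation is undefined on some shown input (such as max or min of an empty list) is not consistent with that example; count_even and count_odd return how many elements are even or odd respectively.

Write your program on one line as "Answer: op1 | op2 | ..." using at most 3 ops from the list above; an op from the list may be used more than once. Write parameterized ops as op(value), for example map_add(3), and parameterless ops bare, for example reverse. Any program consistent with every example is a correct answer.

sort_asc | map_add(-6) | sum

Check, running the answer program on each example:
  [4, -11, -38, -28, 24, -30] -> [-38, -30, -28, -11, 4, 24] -> [-44, -36, -34, -17, -2, 18] -> -115
  [-22, 4, 29, 0, -33, -25, 41] -> [-33, -25, -22, 0, 4, 29, 41] -> [-39, -31, -28, -6, -2, 23, 35] -> -48
  [40, 24, -14, -11, -38] -> [-38, -14, -11, 24, 40] -> [-44, -20, -17, 18, 34] -> -29
  [-10, -18, -32, 49, 9, -29] -> [-32, -29, -18, -10, 9, 49] -> [-38, -35, -24, -16, 3, 43] -> -67
  [7, -20, 13] -> [-20, 7, 13] -> [-26, 1, 7] -> -18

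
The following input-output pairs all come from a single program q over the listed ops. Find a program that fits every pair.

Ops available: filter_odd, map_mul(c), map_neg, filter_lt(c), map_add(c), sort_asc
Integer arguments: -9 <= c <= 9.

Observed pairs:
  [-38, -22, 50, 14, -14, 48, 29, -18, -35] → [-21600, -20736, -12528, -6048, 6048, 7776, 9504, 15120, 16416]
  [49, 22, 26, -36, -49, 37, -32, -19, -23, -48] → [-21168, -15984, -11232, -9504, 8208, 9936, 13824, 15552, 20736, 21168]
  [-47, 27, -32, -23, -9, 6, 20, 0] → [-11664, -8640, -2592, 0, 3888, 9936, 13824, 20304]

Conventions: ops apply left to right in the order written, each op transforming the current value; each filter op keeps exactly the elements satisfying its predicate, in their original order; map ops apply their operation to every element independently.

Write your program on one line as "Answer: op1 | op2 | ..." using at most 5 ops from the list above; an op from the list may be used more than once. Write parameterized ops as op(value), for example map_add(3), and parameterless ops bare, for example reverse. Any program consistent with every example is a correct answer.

map_mul(-8) | sort_asc | map_mul(9) | map_mul(6)

Check, running the answer program on each example:
  [-38, -22, 50, 14, -14, 48, 29, -18, -35] -> [304, 176, -400, -112, 112, -384, -232, 144, 280] -> [-400, -384, -232, -112, 112, 144, 176, 280, 304] -> [-3600, -3456, -2088, -1008, 1008, 1296, 1584, 2520, 2736] -> [-21600, -20736, -12528, -6048, 6048, 7776, 9504, 15120, 16416]
  [49, 22, 26, -36, -49, 37, -32, -19, -23, -48] -> [-392, -176, -208, 288, 392, -296, 256, 152, 184, 384] -> [-392, -296, -208, -176, 152, 184, 256, 288, 384, 392] -> [-3528, -2664, -1872, -1584, 1368, 1656, 2304, 2592, 3456, 3528] -> [-21168, -15984, -11232, -9504, 8208, 9936, 13824, 15552, 20736, 21168]
  [-47, 27, -32, -23, -9, 6, 20, 0] -> [376, -216, 256, 184, 72, -48, -160, 0] -> [-216, -160, -48, 0, 72, 184, 256, 376] -> [-1944, -1440, -432, 0, 648, 1656, 2304, 3384] -> [-11664, -8640, -2592, 0, 3888, 9936, 13824, 20304]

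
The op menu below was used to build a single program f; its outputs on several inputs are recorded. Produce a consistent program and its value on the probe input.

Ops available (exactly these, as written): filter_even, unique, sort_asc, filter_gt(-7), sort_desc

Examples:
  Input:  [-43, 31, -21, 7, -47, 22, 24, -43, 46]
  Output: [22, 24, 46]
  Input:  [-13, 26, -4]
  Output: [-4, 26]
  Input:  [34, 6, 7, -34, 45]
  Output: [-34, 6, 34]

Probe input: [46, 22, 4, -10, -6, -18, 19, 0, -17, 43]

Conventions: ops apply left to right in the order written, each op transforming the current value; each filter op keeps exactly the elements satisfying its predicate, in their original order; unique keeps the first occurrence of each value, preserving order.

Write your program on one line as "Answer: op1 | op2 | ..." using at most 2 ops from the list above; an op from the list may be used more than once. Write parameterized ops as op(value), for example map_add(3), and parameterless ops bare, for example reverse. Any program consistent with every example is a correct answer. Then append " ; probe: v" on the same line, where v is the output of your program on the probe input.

sort_asc | filter_even ; probe: [-18, -10, -6, 0, 4, 22, 46]

Check, running the answer program on each example:
  [-43, 31, -21, 7, -47, 22, 24, -43, 46] -> [-47, -43, -43, -21, 7, 22, 24, 31, 46] -> [22, 24, 46]
  [-13, 26, -4] -> [-13, -4, 26] -> [-4, 26]
  [34, 6, 7, -34, 45] -> [-34, 6, 7, 34, 45] -> [-34, 6, 34]
  probe: [46, 22, 4, -10, -6, -18, 19, 0, -17, 43] -> [-18, -17, -10, -6, 0, 4, 19, 22, 43, 46] -> [-18, -10, -6, 0, 4, 22, 46]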